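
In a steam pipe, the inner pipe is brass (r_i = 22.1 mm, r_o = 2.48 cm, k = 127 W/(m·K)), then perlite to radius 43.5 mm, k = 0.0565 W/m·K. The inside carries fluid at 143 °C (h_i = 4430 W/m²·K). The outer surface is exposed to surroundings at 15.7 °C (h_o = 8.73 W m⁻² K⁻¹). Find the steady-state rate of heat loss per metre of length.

Q' = 63.5 W/m

Resistance network (inner→outer):
  R'_conv,in = 1/(2πr h) = 1/(2π·0.0221·4430) = 0.001626 m·K/W
  R'_brass = ln(0.0248/0.0221)/(2πk) = 0.1153/(2π·127) = 1.445×10^-4 m·K/W
  R'_perlite = ln(0.0435/0.0248)/(2πk) = 0.5619/(2π·0.0565) = 1.583 m·K/W
  R'_conv,out = 1/(2πr h) = 1/(2π·0.0435·8.73) = 0.4191 m·K/W
ΣR = 0.001626 + 1.445×10^-4 + 1.583 + 0.4191 = 2.004 m·K/W
Q' = ΔT/ΣR = (143 °C − 15.7 °C)/2.004 = 63.5 W/m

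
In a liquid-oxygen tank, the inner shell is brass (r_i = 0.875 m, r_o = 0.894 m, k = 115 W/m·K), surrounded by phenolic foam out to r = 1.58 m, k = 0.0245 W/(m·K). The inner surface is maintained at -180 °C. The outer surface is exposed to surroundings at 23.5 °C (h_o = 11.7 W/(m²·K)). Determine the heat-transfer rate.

Series thermal resistances, inner to outer:
  R_brass = (1/0.875 − 1/0.894)/(4πk) = 0.02429/(4π·115) = 1.681×10^-5 K/W
  R_phenolic foam = (1/0.894 − 1/1.58)/(4πk) = 0.4857/(4π·0.0245) = 1.577 K/W
  R_conv,out = 1/(4πr²h) = 1/(4π·1.58²·11.7) = 0.002725 K/W
ΣR = 1.681×10^-5 + 1.577 + 0.002725 = 1.580 K/W
Q = ΔT/ΣR = (-180 °C − 23.5 °C)/1.580 = -129 W
(Negative Q ⇒ heat flows inward; heat gain = 129 W.)

Q = 129 W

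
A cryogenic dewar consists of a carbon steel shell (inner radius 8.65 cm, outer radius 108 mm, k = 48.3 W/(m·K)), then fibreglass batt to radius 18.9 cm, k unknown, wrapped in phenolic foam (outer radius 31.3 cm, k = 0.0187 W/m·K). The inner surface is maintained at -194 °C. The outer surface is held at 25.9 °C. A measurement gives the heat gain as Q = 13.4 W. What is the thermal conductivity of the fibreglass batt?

k = 0.0422 W/m·K

ΣR = ΔT/Q = |-194 − 25.9|/13.4 = 16.41 K/W
Known resistances:
  R_carbon steel = (1/0.0865 − 1/0.108)/(4πk) = 2.301/(4π·48.3) = 0.003792 K/W
  R_phenolic foam = (1/0.189 − 1/0.313)/(4πk) = 2.096/(4π·0.0187) = 8.920 K/W
R_fibreglass batt = ΣR − ΣR_known = 16.41 − 8.924 = 7.486 K/W
(1/r₁−1/r₂)/(4πk) = 7.486 ⇒ k = 3.968/(4π·7.486) = 0.0422 W/m·K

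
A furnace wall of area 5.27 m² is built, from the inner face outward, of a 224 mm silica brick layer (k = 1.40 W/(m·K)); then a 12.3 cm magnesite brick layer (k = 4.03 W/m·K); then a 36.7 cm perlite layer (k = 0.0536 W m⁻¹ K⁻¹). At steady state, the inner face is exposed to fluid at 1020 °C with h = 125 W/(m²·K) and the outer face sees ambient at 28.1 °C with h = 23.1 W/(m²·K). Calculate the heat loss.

Series thermal resistances, inner to outer:
  R_conv,in = 1/(hA) = 1/(125·5.27) = 0.001518 K/W
  R_silica brick = L/(kA) = 0.224/(1.40·5.27) = 0.03036 K/W
  R_magnesite brick = L/(kA) = 0.123/(4.03·5.27) = 0.005791 K/W
  R_perlite = L/(kA) = 0.367/(0.0536·5.27) = 1.299 K/W
  R_conv,out = 1/(hA) = 1/(23.1·5.27) = 0.008214 K/W
ΣR = 0.001518 + 0.03036 + 0.005791 + 1.299 + 0.008214 = 1.345 K/W
Q = ΔT/ΣR = (1020 °C − 28.1 °C)/1.345 = 737 W

Q = 737 W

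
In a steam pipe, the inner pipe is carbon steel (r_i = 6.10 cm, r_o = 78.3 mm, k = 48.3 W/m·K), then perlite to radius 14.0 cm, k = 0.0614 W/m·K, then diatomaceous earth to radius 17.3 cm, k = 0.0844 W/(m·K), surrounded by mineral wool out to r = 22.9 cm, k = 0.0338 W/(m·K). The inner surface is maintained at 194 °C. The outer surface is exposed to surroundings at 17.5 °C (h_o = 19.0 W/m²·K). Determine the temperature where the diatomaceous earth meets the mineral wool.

Resistance network (inner→outer):
  R'_carbon steel = ln(0.0783/0.0610)/(2πk) = 0.2497/(2π·48.3) = 8.227×10^-4 m·K/W
  R'_perlite = ln(0.140/0.0783)/(2πk) = 0.5811/(2π·0.0614) = 1.506 m·K/W
  R'_diatomaceous earth = ln(0.173/0.140)/(2πk) = 0.2116/(2π·0.0844) = 0.3991 m·K/W
  R'_mineral wool = ln(0.229/0.173)/(2πk) = 0.2804/(2π·0.0338) = 1.320 m·K/W
  R'_conv,out = 1/(2πr h) = 1/(2π·0.229·19.0) = 0.03658 m·K/W
ΣR = 8.227×10^-4 + 1.506 + 0.3991 + 1.320 + 0.03658 = 3.263 m·K/W
Q' = ΔT/ΣR = (194 °C − 17.5 °C)/3.263 = 54.09 W/m
From the inner boundary to the diatomaceous earth/mineral wool interface, ΣR_partial = 1.906 m·K/W.
T_interface = T_in − Q'·ΣR_partial = 194 °C − (54.09)(1.906) = 90.9 °C

T = 90.9 °C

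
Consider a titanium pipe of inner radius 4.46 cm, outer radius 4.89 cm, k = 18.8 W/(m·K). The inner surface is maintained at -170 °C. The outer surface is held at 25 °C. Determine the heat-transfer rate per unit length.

Q' = 2πk·ΔT/ln(r₂/r₁) = 2π × 18.8 × 195 / ln(0.0489/0.0446) = 2.50×10^5 W/m

Q' = 250 kW/m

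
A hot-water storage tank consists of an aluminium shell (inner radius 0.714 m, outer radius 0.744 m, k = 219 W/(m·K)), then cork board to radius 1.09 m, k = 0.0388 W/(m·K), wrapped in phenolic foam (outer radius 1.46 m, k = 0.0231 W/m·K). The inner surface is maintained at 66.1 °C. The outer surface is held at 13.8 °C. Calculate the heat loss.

Q = 31.2 W

Resistance network (inner→outer):
  R_aluminium = (1/0.714 − 1/0.744)/(4πk) = 0.05647/(4π·219) = 2.052×10^-5 K/W
  R_cork board = (1/0.744 − 1/1.09)/(4πk) = 0.4267/(4π·0.0388) = 0.8751 K/W
  R_phenolic foam = (1/1.09 − 1/1.46)/(4πk) = 0.2325/(4π·0.0231) = 0.8009 K/W
ΣR = 2.052×10^-5 + 0.8751 + 0.8009 = 1.676 K/W
Q = ΔT/ΣR = (66.1 °C − 13.8 °C)/1.676 = 31.2 W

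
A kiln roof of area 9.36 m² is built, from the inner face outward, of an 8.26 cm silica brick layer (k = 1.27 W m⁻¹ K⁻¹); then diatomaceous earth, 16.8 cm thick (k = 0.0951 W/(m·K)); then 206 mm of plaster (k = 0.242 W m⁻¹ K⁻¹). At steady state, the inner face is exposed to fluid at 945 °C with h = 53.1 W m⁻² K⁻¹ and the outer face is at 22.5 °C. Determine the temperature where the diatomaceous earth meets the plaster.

Resistance network (inner→outer):
  R_conv,in = 1/(hA) = 1/(53.1·9.36) = 0.002012 K/W
  R_silica brick = L/(kA) = 0.0826/(1.27·9.36) = 0.006949 K/W
  R_diatomaceous earth = L/(kA) = 0.168/(0.0951·9.36) = 0.1887 K/W
  R_plaster = L/(kA) = 0.206/(0.242·9.36) = 0.09094 K/W
ΣR = 0.002012 + 0.006949 + 0.1887 + 0.09094 = 0.2886 K/W
Q = ΔT/ΣR = (945 °C − 22.5 °C)/0.2886 = 3196 W
From the inner boundary to the diatomaceous earth/plaster interface, ΣR_partial = 0.1977 K/W.
T_interface = T_in − Q·ΣR_partial = 945 °C − (3196)(0.1977) = 313 °C

T = 313 °C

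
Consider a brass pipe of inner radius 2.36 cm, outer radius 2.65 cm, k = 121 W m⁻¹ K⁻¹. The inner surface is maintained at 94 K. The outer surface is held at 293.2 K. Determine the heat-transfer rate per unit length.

Q' = 1310 kW/m

Q' = 2πk·ΔT/ln(r₂/r₁) = 2π × 121 × 199.2 / ln(0.0265/0.0236) = 1.31×10^6 W/m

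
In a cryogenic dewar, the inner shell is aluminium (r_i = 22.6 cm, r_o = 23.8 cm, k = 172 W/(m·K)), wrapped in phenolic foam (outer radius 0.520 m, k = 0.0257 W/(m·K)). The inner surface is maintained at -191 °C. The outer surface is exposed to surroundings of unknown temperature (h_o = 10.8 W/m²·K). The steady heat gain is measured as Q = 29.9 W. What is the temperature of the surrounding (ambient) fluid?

T_out = 20.8 °C

Sum the resistances:
  R_aluminium = (1/0.226 − 1/0.238)/(4πk) = 0.2231/(4π·172) = 1.032×10^-4 K/W
  R_phenolic foam = (1/0.238 − 1/0.520)/(4πk) = 2.279/(4π·0.0257) = 7.055 K/W
  R_conv,out = 1/(4πr²h) = 1/(4π·0.520²·10.8) = 0.02725 K/W
ΣR = 7.083 K/W
ΔT = Q·ΣR = 29.9 × 7.083 = 211.8 K
Heat flows inward, so T_out = T_in + ΔT = -191 + 211.8 = 20.8 °C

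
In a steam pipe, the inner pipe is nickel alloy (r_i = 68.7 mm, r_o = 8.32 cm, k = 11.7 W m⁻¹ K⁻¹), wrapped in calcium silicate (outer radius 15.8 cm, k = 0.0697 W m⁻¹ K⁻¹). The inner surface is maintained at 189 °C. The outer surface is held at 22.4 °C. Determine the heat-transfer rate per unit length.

Series thermal resistances, inner to outer:
  R'_nickel alloy = ln(0.0832/0.0687)/(2πk) = 0.1915/(2π·11.7) = 0.002605 m·K/W
  R'_calcium silicate = ln(0.158/0.0832)/(2πk) = 0.6413/(2π·0.0697) = 1.464 m·K/W
ΣR = 0.002605 + 1.464 = 1.467 m·K/W
Q' = ΔT/ΣR = (189 °C − 22.4 °C)/1.467 = 114 W/m

Q' = 114 W/m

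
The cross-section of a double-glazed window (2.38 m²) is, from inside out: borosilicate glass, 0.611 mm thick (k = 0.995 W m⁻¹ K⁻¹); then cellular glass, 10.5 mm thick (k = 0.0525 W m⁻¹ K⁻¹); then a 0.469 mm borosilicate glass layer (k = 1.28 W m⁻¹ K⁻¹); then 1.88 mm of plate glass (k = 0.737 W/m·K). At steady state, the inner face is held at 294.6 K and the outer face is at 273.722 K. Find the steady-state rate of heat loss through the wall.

Series thermal resistances, inner to outer:
  R_borosilicate glass = L/(kA) = 6.11×10^-4/(0.995·2.38) = 2.580×10^-4 K/W
  R_cellular glass = L/(kA) = 0.0105/(0.0525·2.38) = 0.08403 K/W
  R_borosilicate glass = L/(kA) = 4.69×10^-4/(1.28·2.38) = 1.540×10^-4 K/W
  R_plate glass = L/(kA) = 0.00188/(0.737·2.38) = 0.001072 K/W
ΣR = 2.580×10^-4 + 0.08403 + 1.540×10^-4 + 0.001072 = 0.08551 K/W
Q = ΔT/ΣR = (294.6 K − 273.722 K)/0.08551 = 244 W

Q = 244 W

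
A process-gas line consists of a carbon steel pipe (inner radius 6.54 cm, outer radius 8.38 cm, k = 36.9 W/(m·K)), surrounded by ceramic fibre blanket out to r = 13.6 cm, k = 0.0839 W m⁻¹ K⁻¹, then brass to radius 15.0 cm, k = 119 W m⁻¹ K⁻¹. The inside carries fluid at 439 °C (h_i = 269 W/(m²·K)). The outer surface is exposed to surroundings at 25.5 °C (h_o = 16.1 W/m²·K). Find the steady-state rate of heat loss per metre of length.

Q' = 416 W/m

Resistance network (inner→outer):
  R'_conv,in = 1/(2πr h) = 1/(2π·0.0654·269) = 0.009047 m·K/W
  R'_carbon steel = ln(0.0838/0.0654)/(2πk) = 0.2479/(2π·36.9) = 0.001069 m·K/W
  R'_ceramic fibre blanket = ln(0.136/0.0838)/(2πk) = 0.4842/(2π·0.0839) = 0.9185 m·K/W
  R'_brass = ln(0.150/0.136)/(2πk) = 0.09798/(2π·119) = 1.310×10^-4 m·K/W
  R'_conv,out = 1/(2πr h) = 1/(2π·0.150·16.1) = 0.06590 m·K/W
ΣR = 0.009047 + 0.001069 + 0.9185 + 1.310×10^-4 + 0.06590 = 0.9946 m·K/W
Q' = ΔT/ΣR = (439 °C − 25.5 °C)/0.9946 = 416 W/m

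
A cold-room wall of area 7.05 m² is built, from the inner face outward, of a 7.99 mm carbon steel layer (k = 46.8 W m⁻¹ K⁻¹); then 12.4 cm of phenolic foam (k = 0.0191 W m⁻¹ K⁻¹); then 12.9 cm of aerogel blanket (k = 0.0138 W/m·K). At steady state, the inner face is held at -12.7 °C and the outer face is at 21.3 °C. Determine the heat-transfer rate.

Treat each layer as a resistance in series:
  R_carbon steel = L/(kA) = 0.00799/(46.8·7.05) = 2.422×10^-5 K/W
  R_phenolic foam = L/(kA) = 0.124/(0.0191·7.05) = 0.9209 K/W
  R_aerogel blanket = L/(kA) = 0.129/(0.0138·7.05) = 1.326 K/W
ΣR = 2.422×10^-5 + 0.9209 + 1.326 = 2.247 K/W
Q = ΔT/ΣR = (-12.7 °C − 21.3 °C)/2.247 = -15.1 W
(Negative Q ⇒ heat flows inward; heat gain = 15.1 W.)

Q = 15.1 W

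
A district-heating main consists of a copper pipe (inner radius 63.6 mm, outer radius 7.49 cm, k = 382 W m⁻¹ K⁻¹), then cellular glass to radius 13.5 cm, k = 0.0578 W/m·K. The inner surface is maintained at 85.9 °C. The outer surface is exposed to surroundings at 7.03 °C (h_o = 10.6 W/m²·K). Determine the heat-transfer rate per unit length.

Resistance network (inner→outer):
  R'_copper = ln(0.0749/0.0636)/(2πk) = 0.1635/(2π·382) = 6.814×10^-5 m·K/W
  R'_cellular glass = ln(0.135/0.0749)/(2πk) = 0.5891/(2π·0.0578) = 1.622 m·K/W
  R'_conv,out = 1/(2πr h) = 1/(2π·0.135·10.6) = 0.1112 m·K/W
ΣR = 6.814×10^-5 + 1.622 + 0.1112 = 1.733 m·K/W
Q' = ΔT/ΣR = (85.9 °C − 7.03 °C)/1.733 = 45.5 W/m

Q' = 45.5 W/m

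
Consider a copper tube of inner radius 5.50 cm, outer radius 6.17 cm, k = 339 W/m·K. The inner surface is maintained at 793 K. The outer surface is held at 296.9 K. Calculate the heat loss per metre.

Q' = 9.19×10^6 W/m

Q' = 2πk·ΔT/ln(r₂/r₁) = 2π × 339 × 496.1 / ln(0.0617/0.0550) = 9.19×10^6 W/m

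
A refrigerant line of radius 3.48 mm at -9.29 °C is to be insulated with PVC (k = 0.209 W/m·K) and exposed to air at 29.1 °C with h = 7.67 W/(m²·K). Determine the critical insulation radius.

For a cylinder, r_cr = k_ins/h = 0.209/7.67 = 0.0272 m = 2.72 cm

r_cr = 2.72 cm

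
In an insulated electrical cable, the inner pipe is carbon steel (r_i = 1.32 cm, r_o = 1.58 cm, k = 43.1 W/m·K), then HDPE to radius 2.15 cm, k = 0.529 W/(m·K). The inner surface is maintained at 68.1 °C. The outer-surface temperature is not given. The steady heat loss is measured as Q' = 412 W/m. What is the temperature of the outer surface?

Series resistances:
  R'_carbon steel = ln(0.0158/0.0132)/(2πk) = 0.1798/(2π·43.1) = 6.639×10^-4 m·K/W
  R'_HDPE = ln(0.0215/0.0158)/(2πk) = 0.3080/(2π·0.529) = 0.09268 m·K/W
ΣR = 0.09334 m·K/W
ΔT = Q'·ΣR = 412 × 0.09334 = 38.46 K
Heat flows outward, so T_out = T_in − ΔT = 68.1 − 38.46 = 29.6 °C

T_out = 29.6 °C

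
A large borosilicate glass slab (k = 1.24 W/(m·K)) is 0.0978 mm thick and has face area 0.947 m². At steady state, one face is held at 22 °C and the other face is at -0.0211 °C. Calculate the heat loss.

Q = 2.64×10^5 W

Q = kA·ΔT/L = 1.24 × 0.947 × |22 °C − -0.0211 °C| / 9.78×10^-5 = 2.64×10^5 W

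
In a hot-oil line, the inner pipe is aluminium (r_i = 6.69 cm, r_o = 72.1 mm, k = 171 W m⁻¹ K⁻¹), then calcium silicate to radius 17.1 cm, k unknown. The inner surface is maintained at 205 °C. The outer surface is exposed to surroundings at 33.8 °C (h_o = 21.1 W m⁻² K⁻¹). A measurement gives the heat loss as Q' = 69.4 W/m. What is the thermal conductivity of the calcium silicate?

k = 0.0567 W/m·K

ΣR = ΔT/Q' = |205 − 33.8|/69.4 = 2.467 m·K/W
Known resistances:
  R'_aluminium = ln(0.0721/0.0669)/(2πk) = 0.07486/(2π·171) = 6.967×10^-5 m·K/W
  R'_conv,out = 1/(2πr h) = 1/(2π·0.171·21.1) = 0.04411 m·K/W
R_calcium silicate = ΣR − ΣR_known = 2.467 − 0.04418 = 2.423 m·K/W
ln(r₂/r₁)/(2πk) = 2.423 ⇒ k = 0.8636/(2π·2.423) = 0.0567 W/m·K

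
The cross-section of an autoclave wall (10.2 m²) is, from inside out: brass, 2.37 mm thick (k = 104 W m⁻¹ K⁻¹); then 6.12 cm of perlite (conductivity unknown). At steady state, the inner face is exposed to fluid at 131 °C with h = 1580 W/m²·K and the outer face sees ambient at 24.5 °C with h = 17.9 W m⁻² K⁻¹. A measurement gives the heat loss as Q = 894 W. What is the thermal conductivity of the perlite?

k = 0.0528 W/m·K

ΣR = ΔT/Q = |131 − 24.5|/894 = 0.1191 K/W
Known resistances:
  R_conv,in = 1/(hA) = 1/(1580·10.2) = 6.205×10^-5 K/W
  R_brass = L/(kA) = 0.00237/(104·10.2) = 2.234×10^-6 K/W
  R_conv,out = 1/(hA) = 1/(17.9·10.2) = 0.005477 K/W
R_perlite = ΣR − ΣR_known = 0.1191 − 0.005541 = 0.1136 K/W
L/(kA) = 0.1136 ⇒ k = 0.0612/(0.1136·10.2) = 0.0528 W/m·K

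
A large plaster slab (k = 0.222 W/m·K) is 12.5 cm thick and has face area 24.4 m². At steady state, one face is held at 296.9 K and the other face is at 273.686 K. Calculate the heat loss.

Q = 1010 W

Q = kA·ΔT/L = 0.222 × 24.4 × |296.9 K − 273.686 K| / 0.125 = 1010 W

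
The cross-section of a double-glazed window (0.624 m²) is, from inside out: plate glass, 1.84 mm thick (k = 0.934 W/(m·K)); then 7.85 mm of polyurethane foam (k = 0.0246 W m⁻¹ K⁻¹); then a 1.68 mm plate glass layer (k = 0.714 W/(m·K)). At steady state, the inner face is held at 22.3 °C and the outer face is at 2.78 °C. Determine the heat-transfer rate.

Series thermal resistances, inner to outer:
  R_plate glass = L/(kA) = 0.00184/(0.934·0.624) = 0.003157 K/W
  R_polyurethane foam = L/(kA) = 0.00785/(0.0246·0.624) = 0.5114 K/W
  R_plate glass = L/(kA) = 0.00168/(0.714·0.624) = 0.003771 K/W
ΣR = 0.003157 + 0.5114 + 0.003771 = 0.5183 K/W
Q = ΔT/ΣR = (22.3 °C − 2.78 °C)/0.5183 = 37.7 W

Q = 37.7 W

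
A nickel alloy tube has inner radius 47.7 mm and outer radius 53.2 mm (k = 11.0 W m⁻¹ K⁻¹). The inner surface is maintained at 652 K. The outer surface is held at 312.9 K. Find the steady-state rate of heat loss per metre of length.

Q' = 2πk·ΔT/ln(r₂/r₁) = 2π × 11.0 × 339.1 / ln(0.0532/0.0477) = 2.15×10^5 W/m

Q' = 215 kW/m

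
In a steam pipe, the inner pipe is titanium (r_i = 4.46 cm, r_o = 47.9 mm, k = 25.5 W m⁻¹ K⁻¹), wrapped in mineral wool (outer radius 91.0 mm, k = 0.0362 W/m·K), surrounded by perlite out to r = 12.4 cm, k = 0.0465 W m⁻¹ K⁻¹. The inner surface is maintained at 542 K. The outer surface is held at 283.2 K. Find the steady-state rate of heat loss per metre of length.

Series thermal resistances, inner to outer:
  R'_titanium = ln(0.0479/0.0446)/(2πk) = 0.07138/(2π·25.5) = 4.455×10^-4 m·K/W
  R'_mineral wool = ln(0.0910/0.0479)/(2πk) = 0.6417/(2π·0.0362) = 2.821 m·K/W
  R'_perlite = ln(0.124/0.0910)/(2πk) = 0.3094/(2π·0.0465) = 1.059 m·K/W
ΣR = 4.455×10^-4 + 2.821 + 1.059 = 3.880 m·K/W
Q' = ΔT/ΣR = (542 K − 283.2 K)/3.880 = 66.7 W/m

Q' = 66.7 W/m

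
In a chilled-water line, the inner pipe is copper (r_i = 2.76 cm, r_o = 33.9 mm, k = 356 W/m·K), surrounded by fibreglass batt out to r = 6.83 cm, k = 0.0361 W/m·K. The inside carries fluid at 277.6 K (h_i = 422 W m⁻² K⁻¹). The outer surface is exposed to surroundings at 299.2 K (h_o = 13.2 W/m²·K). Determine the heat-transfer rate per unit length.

Q' = 6.59 W/m

Series thermal resistances, inner to outer:
  R'_conv,in = 1/(2πr h) = 1/(2π·0.0276·422) = 0.01366 m·K/W
  R'_copper = ln(0.0339/0.0276)/(2πk) = 0.2056/(2π·356) = 9.192×10^-5 m·K/W
  R'_fibreglass batt = ln(0.0683/0.0339)/(2πk) = 0.7005/(2π·0.0361) = 3.088 m·K/W
  R'_conv,out = 1/(2πr h) = 1/(2π·0.0683·13.2) = 0.1765 m·K/W
ΣR = 0.01366 + 9.192×10^-5 + 3.088 + 0.1765 = 3.278 m·K/W
Q' = ΔT/ΣR = (277.6 K − 299.2 K)/3.278 = -6.59 W/m
(Negative Q' ⇒ heat flows inward; heat gain = 6.59 W/m.)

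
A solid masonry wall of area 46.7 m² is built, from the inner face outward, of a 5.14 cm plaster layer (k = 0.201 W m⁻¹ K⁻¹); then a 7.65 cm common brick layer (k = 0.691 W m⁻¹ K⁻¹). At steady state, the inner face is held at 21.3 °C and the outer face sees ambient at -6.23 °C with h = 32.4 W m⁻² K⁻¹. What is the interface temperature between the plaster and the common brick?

Series thermal resistances, inner to outer:
  R_plaster = L/(kA) = 0.0514/(0.201·46.7) = 0.005476 K/W
  R_common brick = L/(kA) = 0.0765/(0.691·46.7) = 0.002371 K/W
  R_conv,out = 1/(hA) = 1/(32.4·46.7) = 6.609×10^-4 K/W
ΣR = 0.005476 + 0.002371 + 6.609×10^-4 = 0.008508 K/W
Q = ΔT/ΣR = (21.3 °C − -6.23 °C)/0.008508 = 3236 W
From the inner boundary to the plaster/common brick interface, ΣR_partial = 0.005476 K/W.
T_interface = T_in − Q·ΣR_partial = 21.3 °C − (3236)(0.005476) = 3.58 °C

T = 3.58 °C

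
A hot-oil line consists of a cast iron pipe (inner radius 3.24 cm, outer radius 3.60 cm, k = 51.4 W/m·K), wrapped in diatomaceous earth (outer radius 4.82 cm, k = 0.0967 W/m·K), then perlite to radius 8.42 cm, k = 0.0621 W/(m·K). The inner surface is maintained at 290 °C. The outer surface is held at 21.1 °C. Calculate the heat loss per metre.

Q' = 141 W/m

Treat each layer as a resistance in series:
  R'_cast iron = ln(0.0360/0.0324)/(2πk) = 0.1054/(2π·51.4) = 3.262×10^-4 m·K/W
  R'_diatomaceous earth = ln(0.0482/0.0360)/(2πk) = 0.2918/(2π·0.0967) = 0.4803 m·K/W
  R'_perlite = ln(0.0842/0.0482)/(2πk) = 0.5578/(2π·0.0621) = 1.430 m·K/W
ΣR = 3.262×10^-4 + 0.4803 + 1.430 = 1.911 m·K/W
Q' = ΔT/ΣR = (290 °C − 21.1 °C)/1.911 = 141 W/m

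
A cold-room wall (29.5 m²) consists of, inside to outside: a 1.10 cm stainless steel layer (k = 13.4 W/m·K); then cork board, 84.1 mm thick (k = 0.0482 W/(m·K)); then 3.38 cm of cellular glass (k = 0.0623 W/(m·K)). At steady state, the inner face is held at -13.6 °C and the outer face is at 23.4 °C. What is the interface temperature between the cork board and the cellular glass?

Resistance network (inner→outer):
  R_stainless steel = L/(kA) = 0.0110/(13.4·29.5) = 2.783×10^-5 K/W
  R_cork board = L/(kA) = 0.0841/(0.0482·29.5) = 0.05915 K/W
  R_cellular glass = L/(kA) = 0.0338/(0.0623·29.5) = 0.01839 K/W
ΣR = 2.783×10^-5 + 0.05915 + 0.01839 = 0.07757 K/W
Q = ΔT/ΣR = (-13.6 °C − 23.4 °C)/0.07757 = -477.0 W
From the inner boundary to the cork board/cellular glass interface, ΣR_partial = 0.05918 K/W.
T_interface = T_in − Q·ΣR_partial = -13.6 °C − (-477.0)(0.05918) = 14.6 °C

T = 14.6 °C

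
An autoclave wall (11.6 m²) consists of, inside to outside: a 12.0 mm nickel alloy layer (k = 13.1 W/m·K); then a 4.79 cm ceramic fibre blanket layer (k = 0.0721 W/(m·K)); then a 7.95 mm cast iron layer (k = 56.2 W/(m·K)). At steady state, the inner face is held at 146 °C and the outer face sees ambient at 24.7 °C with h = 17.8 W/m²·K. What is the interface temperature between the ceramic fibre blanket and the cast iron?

T = 34.2 °C

Resistance network (inner→outer):
  R_nickel alloy = L/(kA) = 0.0120/(13.1·11.6) = 7.897×10^-5 K/W
  R_ceramic fibre blanket = L/(kA) = 0.0479/(0.0721·11.6) = 0.05727 K/W
  R_cast iron = L/(kA) = 0.00795/(56.2·11.6) = 1.219×10^-5 K/W
  R_conv,out = 1/(hA) = 1/(17.8·11.6) = 0.004843 K/W
ΣR = 7.897×10^-5 + 0.05727 + 1.219×10^-5 + 0.004843 = 0.06220 K/W
Q = ΔT/ΣR = (146 °C − 24.7 °C)/0.06220 = 1950 W
From the inner boundary to the ceramic fibre blanket/cast iron interface, ΣR_partial = 0.05735 K/W.
T_interface = T_in − Q·ΣR_partial = 146 °C − (1950)(0.05735) = 34.2 °C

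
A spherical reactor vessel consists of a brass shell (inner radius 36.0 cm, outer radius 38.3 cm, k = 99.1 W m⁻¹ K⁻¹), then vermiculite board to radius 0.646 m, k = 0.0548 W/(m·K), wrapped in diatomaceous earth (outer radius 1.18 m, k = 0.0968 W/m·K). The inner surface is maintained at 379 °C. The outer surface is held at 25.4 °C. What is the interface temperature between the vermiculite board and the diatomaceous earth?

Resistance network (inner→outer):
  R_brass = (1/0.360 − 1/0.383)/(4πk) = 0.1668/(4π·99.1) = 1.340×10^-4 K/W
  R_vermiculite board = (1/0.383 − 1/0.646)/(4πk) = 1.063/(4π·0.0548) = 1.544 K/W
  R_diatomaceous earth = (1/0.646 − 1/1.18)/(4πk) = 0.7005/(4π·0.0968) = 0.5759 K/W
ΣR = 1.340×10^-4 + 1.544 + 0.5759 = 2.120 K/W
Q = ΔT/ΣR = (379 °C − 25.4 °C)/2.120 = 166.8 W
From the inner boundary to the vermiculite board/diatomaceous earth interface, ΣR_partial = 1.544 K/W.
T_interface = T_in − Q·ΣR_partial = 379 °C − (166.8)(1.544) = 121 °C

T = 121 °C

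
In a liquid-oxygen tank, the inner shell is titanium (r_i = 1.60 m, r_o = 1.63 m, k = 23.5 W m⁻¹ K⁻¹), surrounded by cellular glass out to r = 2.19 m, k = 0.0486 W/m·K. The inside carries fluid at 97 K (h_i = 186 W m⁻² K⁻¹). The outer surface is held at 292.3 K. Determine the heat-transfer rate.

Q = 760 W

Resistance network (inner→outer):
  R_conv,in = 1/(4πr²h) = 1/(4π·1.60²·186) = 1.671×10^-4 K/W
  R_titanium = (1/1.60 − 1/1.63)/(4πk) = 0.01150/(4π·23.5) = 3.895×10^-5 K/W
  R_cellular glass = (1/1.63 − 1/2.19)/(4πk) = 0.1569/(4π·0.0486) = 0.2569 K/W
ΣR = 1.671×10^-4 + 3.895×10^-5 + 0.2569 = 0.2571 K/W
Q = ΔT/ΣR = (97 K − 292.3 K)/0.2571 = -760 W
(Negative Q ⇒ heat flows inward; heat gain = 760 W.)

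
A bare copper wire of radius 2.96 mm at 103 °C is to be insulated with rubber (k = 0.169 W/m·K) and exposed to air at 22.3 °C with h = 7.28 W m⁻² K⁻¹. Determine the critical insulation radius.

For a cylinder, r_cr = k_ins/h = 0.169/7.28 = 0.0232 m = 2.32 cm

r_cr = 2.32 cm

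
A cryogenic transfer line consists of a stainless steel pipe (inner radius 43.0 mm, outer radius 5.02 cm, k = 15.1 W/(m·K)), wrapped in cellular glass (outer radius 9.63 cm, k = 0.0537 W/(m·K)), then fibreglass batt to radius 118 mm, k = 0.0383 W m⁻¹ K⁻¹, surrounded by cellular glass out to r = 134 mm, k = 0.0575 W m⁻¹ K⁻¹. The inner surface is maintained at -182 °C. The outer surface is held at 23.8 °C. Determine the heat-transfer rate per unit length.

Treat each layer as a resistance in series:
  R'_stainless steel = ln(0.0502/0.0430)/(2πk) = 0.1548/(2π·15.1) = 0.001632 m·K/W
  R'_cellular glass = ln(0.0963/0.0502)/(2πk) = 0.6515/(2π·0.0537) = 1.931 m·K/W
  R'_fibreglass batt = ln(0.118/0.0963)/(2πk) = 0.2032/(2π·0.0383) = 0.8445 m·K/W
  R'_cellular glass = ln(0.134/0.118)/(2πk) = 0.1272/(2π·0.0575) = 0.3520 m·K/W
ΣR = 0.001632 + 1.931 + 0.8445 + 0.3520 = 3.129 m·K/W
Q' = ΔT/ΣR = (-182 °C − 23.8 °C)/3.129 = -65.8 W/m
(Negative Q' ⇒ heat flows inward; heat gain = 65.8 W/m.)

Q' = 65.8 W/m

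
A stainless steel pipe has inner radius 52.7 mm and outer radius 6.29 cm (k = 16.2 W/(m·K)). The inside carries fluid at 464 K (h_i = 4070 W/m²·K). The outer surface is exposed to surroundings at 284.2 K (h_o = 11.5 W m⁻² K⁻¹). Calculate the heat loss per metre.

Q' = 808 W/m

Treat each layer as a resistance in series:
  R'_conv,in = 1/(2πr h) = 1/(2π·0.0527·4070) = 7.420×10^-4 m·K/W
  R'_stainless steel = ln(0.0629/0.0527)/(2πk) = 0.1769/(2π·16.2) = 0.001738 m·K/W
  R'_conv,out = 1/(2πr h) = 1/(2π·0.0629·11.5) = 0.2200 m·K/W
ΣR = 7.420×10^-4 + 0.001738 + 0.2200 = 0.2225 m·K/W
Q' = ΔT/ΣR = (464 K − 284.2 K)/0.2225 = 808 W/m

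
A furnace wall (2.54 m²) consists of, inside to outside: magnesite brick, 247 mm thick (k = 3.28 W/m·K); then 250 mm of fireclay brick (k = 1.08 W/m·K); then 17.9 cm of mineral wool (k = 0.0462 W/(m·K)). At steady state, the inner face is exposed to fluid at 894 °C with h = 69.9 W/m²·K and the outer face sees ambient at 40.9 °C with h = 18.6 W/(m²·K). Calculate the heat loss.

Treat each layer as a resistance in series:
  R_conv,in = 1/(hA) = 1/(69.9·2.54) = 0.005632 K/W
  R_magnesite brick = L/(kA) = 0.247/(3.28·2.54) = 0.02965 K/W
  R_fireclay brick = L/(kA) = 0.250/(1.08·2.54) = 0.09113 K/W
  R_mineral wool = L/(kA) = 0.179/(0.0462·2.54) = 1.525 K/W
  R_conv,out = 1/(hA) = 1/(18.6·2.54) = 0.02117 K/W
ΣR = 0.005632 + 0.02965 + 0.09113 + 1.525 + 0.02117 = 1.673 K/W
Q = ΔT/ΣR = (894 °C − 40.9 °C)/1.673 = 510 W

Q = 510 W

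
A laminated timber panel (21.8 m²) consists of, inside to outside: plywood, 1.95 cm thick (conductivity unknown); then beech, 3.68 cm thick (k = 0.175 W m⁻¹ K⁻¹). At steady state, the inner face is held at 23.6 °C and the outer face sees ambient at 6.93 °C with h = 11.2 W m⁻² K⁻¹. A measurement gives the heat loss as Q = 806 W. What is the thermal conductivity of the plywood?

k = 0.129 W/m·K

ΣR = ΔT/Q = |23.6 − 6.93|/806 = 0.02068 K/W
Known resistances:
  R_beech = L/(kA) = 0.0368/(0.175·21.8) = 0.009646 K/W
  R_conv,out = 1/(hA) = 1/(11.2·21.8) = 0.004096 K/W
R_plywood = ΣR − ΣR_known = 0.02068 − 0.01374 = 0.006940 K/W
L/(kA) = 0.006940 ⇒ k = 0.0195/(0.006940·21.8) = 0.129 W/m·K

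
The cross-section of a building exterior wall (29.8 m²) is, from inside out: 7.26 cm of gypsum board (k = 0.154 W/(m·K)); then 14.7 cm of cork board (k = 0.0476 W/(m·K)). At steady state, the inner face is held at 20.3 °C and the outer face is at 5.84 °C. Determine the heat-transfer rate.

Q = 121 W

Series thermal resistances, inner to outer:
  R_gypsum board = L/(kA) = 0.0726/(0.154·29.8) = 0.01582 K/W
  R_cork board = L/(kA) = 0.147/(0.0476·29.8) = 0.1036 K/W
ΣR = 0.01582 + 0.1036 = 0.1194 K/W
Q = ΔT/ΣR = (20.3 °C − 5.84 °C)/0.1194 = 121 W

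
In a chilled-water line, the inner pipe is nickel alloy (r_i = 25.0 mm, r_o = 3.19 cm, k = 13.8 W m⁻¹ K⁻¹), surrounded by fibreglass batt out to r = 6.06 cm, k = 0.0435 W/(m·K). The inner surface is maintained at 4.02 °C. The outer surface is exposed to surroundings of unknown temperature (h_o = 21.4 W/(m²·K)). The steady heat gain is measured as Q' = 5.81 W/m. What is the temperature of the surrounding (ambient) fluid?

Series resistances:
  R'_nickel alloy = ln(0.0319/0.0250)/(2πk) = 0.2437/(2π·13.8) = 0.002811 m·K/W
  R'_fibreglass batt = ln(0.0606/0.0319)/(2πk) = 0.6417/(2π·0.0435) = 2.348 m·K/W
  R'_conv,out = 1/(2πr h) = 1/(2π·0.0606·21.4) = 0.1227 m·K/W
ΣR = 2.473 m·K/W
ΔT = Q'·ΣR = 5.81 × 2.473 = 14.37 K
Heat flows inward, so T_out = T_in + ΔT = 4.02 + 14.37 = 18.4 °C

T_out = 18.4 °C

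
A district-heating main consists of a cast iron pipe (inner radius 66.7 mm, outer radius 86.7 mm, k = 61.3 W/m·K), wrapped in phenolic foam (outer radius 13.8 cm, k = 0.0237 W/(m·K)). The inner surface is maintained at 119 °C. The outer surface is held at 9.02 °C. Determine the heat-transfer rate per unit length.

Q' = 35.2 W/m

Series thermal resistances, inner to outer:
  R'_cast iron = ln(0.0867/0.0667)/(2πk) = 0.2622/(2π·61.3) = 6.809×10^-4 m·K/W
  R'_phenolic foam = ln(0.138/0.0867)/(2πk) = 0.4648/(2π·0.0237) = 3.121 m·K/W
ΣR = 6.809×10^-4 + 3.121 = 3.122 m·K/W
Q' = ΔT/ΣR = (119 °C − 9.02 °C)/3.122 = 35.2 W/m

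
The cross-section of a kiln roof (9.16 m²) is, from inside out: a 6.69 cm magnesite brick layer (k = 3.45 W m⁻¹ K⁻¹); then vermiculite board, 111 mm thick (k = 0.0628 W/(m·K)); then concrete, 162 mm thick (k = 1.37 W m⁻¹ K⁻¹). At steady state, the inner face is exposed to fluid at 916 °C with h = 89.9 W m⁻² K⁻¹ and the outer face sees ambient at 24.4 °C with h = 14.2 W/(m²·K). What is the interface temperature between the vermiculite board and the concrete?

Resistance network (inner→outer):
  R_conv,in = 1/(hA) = 1/(89.9·9.16) = 0.001214 K/W
  R_magnesite brick = L/(kA) = 0.0669/(3.45·9.16) = 0.002117 K/W
  R_vermiculite board = L/(kA) = 0.111/(0.0628·9.16) = 0.1930 K/W
  R_concrete = L/(kA) = 0.162/(1.37·9.16) = 0.01291 K/W
  R_conv,out = 1/(hA) = 1/(14.2·9.16) = 0.007688 K/W
ΣR = 0.001214 + 0.002117 + 0.1930 + 0.01291 + 0.007688 = 0.2169 K/W
Q = ΔT/ΣR = (916 °C − 24.4 °C)/0.2169 = 4111 W
From the inner boundary to the vermiculite board/concrete interface, ΣR_partial = 0.1963 K/W.
T_interface = T_in − Q·ΣR_partial = 916 °C − (4111)(0.1963) = 109 °C

T = 109 °C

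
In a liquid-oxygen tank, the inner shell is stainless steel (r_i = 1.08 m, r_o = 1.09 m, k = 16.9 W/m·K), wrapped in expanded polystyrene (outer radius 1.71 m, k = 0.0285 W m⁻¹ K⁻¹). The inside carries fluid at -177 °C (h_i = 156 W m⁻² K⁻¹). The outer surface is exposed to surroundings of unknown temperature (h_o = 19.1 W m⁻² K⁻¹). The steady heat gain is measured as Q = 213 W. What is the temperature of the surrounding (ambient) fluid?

Series resistances:
  R_conv,in = 1/(4πr²h) = 1/(4π·1.08²·156) = 4.373×10^-4 K/W
  R_stainless steel = (1/1.08 − 1/1.09)/(4πk) = 0.008495/(4π·16.9) = 4.000×10^-5 K/W
  R_expanded polystyrene = (1/1.09 − 1/1.71)/(4πk) = 0.3326/(4π·0.0285) = 0.9288 K/W
  R_conv,out = 1/(4πr²h) = 1/(4π·1.71²·19.1) = 0.001425 K/W
ΣR = 0.9307 K/W
ΔT = Q·ΣR = 213 × 0.9307 = 198.2 K
Heat flows inward, so T_out = T_in + ΔT = -177 + 198.2 = 21.2 °C

T_out = 21.2 °C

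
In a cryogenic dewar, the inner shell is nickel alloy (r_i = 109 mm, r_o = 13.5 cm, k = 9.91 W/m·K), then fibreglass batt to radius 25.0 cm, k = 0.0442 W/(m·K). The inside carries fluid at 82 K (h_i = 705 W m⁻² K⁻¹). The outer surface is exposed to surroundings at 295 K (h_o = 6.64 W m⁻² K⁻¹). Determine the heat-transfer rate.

Q = 33.5 W

Treat each layer as a resistance in series:
  R_conv,in = 1/(4πr²h) = 1/(4π·0.109²·705) = 0.009501 K/W
  R_nickel alloy = (1/0.109 − 1/0.135)/(4πk) = 1.767/(4π·9.91) = 0.01419 K/W
  R_fibreglass batt = (1/0.135 − 1/0.250)/(4πk) = 3.407/(4π·0.0442) = 6.135 K/W
  R_conv,out = 1/(4πr²h) = 1/(4π·0.250²·6.64) = 0.1918 K/W
ΣR = 0.009501 + 0.01419 + 6.135 + 0.1918 = 6.350 K/W
Q = ΔT/ΣR = (82 K − 295 K)/6.350 = -33.5 W
(Negative Q ⇒ heat flows inward; heat gain = 33.5 W.)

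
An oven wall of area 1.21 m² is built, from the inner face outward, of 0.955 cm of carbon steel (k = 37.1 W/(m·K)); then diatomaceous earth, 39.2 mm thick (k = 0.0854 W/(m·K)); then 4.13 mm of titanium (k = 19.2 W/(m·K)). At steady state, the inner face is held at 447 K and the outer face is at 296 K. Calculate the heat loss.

Q = 398 W

Treat each layer as a resistance in series:
  R_carbon steel = L/(kA) = 0.00955/(37.1·1.21) = 2.127×10^-4 K/W
  R_diatomaceous earth = L/(kA) = 0.0392/(0.0854·1.21) = 0.3794 K/W
  R_titanium = L/(kA) = 0.00413/(19.2·1.21) = 1.778×10^-4 K/W
ΣR = 2.127×10^-4 + 0.3794 + 1.778×10^-4 = 0.3798 K/W
Q = ΔT/ΣR = (447 K − 296 K)/0.3798 = 398 W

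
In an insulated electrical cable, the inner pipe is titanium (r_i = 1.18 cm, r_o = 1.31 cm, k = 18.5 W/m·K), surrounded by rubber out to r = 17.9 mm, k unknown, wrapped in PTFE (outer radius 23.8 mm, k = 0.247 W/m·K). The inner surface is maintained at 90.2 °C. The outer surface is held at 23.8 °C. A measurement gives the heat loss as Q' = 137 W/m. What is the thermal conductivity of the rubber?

k = 0.166 W/m·K

ΣR = ΔT/Q' = |90.2 − 23.8|/137 = 0.4847 m·K/W
Known resistances:
  R'_titanium = ln(0.0131/0.0118)/(2πk) = 0.1045/(2π·18.5) = 8.991×10^-4 m·K/W
  R'_PTFE = ln(0.0238/0.0179)/(2πk) = 0.2849/(2π·0.247) = 0.1836 m·K/W
R_rubber = ΣR − ΣR_known = 0.4847 − 0.1845 = 0.3002 m·K/W
ln(r₂/r₁)/(2πk) = 0.3002 ⇒ k = 0.3122/(2π·0.3002) = 0.166 W/m·K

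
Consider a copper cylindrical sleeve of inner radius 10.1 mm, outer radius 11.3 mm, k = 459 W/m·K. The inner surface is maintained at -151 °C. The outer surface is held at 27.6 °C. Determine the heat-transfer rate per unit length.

Q' = 4590 kW/m

Q' = 2πk·ΔT/ln(r₂/r₁) = 2π × 459 × 178.6 / ln(0.0113/0.0101) = 4.59×10^6 W/m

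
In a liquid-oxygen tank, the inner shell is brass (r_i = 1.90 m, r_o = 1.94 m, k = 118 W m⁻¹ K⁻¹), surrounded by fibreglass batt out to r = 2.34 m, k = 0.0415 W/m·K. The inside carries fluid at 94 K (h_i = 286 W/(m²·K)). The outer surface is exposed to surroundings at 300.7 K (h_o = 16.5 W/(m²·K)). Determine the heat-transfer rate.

Q = 1220 W

Resistance network (inner→outer):
  R_conv,in = 1/(4πr²h) = 1/(4π·1.90²·286) = 7.708×10^-5 K/W
  R_brass = (1/1.90 − 1/1.94)/(4πk) = 0.01085/(4π·118) = 7.318×10^-6 K/W
  R_fibreglass batt = (1/1.94 − 1/2.34)/(4πk) = 0.08811/(4π·0.0415) = 0.1690 K/W
  R_conv,out = 1/(4πr²h) = 1/(4π·2.34²·16.5) = 8.808×10^-4 K/W
ΣR = 7.708×10^-5 + 7.318×10^-6 + 0.1690 + 8.808×10^-4 = 0.1700 K/W
Q = ΔT/ΣR = (94 K − 300.7 K)/0.1700 = -1220 W
(Negative Q ⇒ heat flows inward; heat gain = 1220 W.)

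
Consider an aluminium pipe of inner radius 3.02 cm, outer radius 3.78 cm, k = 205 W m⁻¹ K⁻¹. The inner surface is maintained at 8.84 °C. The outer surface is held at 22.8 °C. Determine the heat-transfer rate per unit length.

Q' = 80.1 kW/m

Q' = 2πk·ΔT/ln(r₂/r₁) = 2π × 205 × 13.96 / ln(0.0378/0.0302) = 80100 W/m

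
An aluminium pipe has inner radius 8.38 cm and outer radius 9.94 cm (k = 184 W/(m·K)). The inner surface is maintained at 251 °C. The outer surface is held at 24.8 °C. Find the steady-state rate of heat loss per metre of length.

Q' = 1530 kW/m

Q' = 2πk·ΔT/ln(r₂/r₁) = 2π × 184 × 226.2 / ln(0.0994/0.0838) = 1.53×10^6 W/m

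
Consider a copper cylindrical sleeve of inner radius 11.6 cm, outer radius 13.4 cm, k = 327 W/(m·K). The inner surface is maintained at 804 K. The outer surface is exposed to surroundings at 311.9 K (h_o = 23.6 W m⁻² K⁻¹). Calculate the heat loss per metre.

Q' = 9.76 kW/m

Resistance network (inner→outer):
  R'_copper = ln(0.134/0.116)/(2πk) = 0.1442/(2π·327) = 7.021×10^-5 m·K/W
  R'_conv,out = 1/(2πr h) = 1/(2π·0.134·23.6) = 0.05033 m·K/W
ΣR = 7.021×10^-5 + 0.05033 = 0.05040 m·K/W
Q' = ΔT/ΣR = (804 K − 311.9 K)/0.05040 = 9760 W/m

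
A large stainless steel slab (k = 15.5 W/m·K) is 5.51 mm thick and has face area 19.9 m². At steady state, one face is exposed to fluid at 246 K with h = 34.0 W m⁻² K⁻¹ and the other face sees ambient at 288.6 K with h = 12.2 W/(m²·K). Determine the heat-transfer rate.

Treat each layer as a resistance in series:
  R_conv,in = 1/(hA) = 1/(34.0·19.9) = 0.001478 K/W
  R_stainless steel = L/(kA) = 0.00551/(15.5·19.9) = 1.786×10^-5 K/W
  R_conv,out = 1/(hA) = 1/(12.2·19.9) = 0.004119 K/W
ΣR = 0.001478 + 1.786×10^-5 + 0.004119 = 0.005615 K/W
Q = ΔT/ΣR = (246 K − 288.6 K)/0.005615 = -7590 W
(Negative Q ⇒ heat flows inward; heat gain = 7590 W.)

Q = 7590 W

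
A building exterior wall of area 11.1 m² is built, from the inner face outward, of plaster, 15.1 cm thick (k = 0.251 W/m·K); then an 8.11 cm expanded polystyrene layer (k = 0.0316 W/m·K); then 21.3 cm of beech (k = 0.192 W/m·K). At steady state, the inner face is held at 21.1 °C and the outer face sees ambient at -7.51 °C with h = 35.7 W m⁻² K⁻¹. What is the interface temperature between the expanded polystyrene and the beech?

Series thermal resistances, inner to outer:
  R_plaster = L/(kA) = 0.151/(0.251·11.1) = 0.05420 K/W
  R_expanded polystyrene = L/(kA) = 0.0811/(0.0316·11.1) = 0.2312 K/W
  R_beech = L/(kA) = 0.213/(0.192·11.1) = 0.09994 K/W
  R_conv,out = 1/(hA) = 1/(35.7·11.1) = 0.002524 K/W
ΣR = 0.05420 + 0.2312 + 0.09994 + 0.002524 = 0.3879 K/W
Q = ΔT/ΣR = (21.1 °C − -7.51 °C)/0.3879 = 73.76 W
From the inner boundary to the expanded polystyrene/beech interface, ΣR_partial = 0.2854 K/W.
T_interface = T_in − Q·ΣR_partial = 21.1 °C − (73.76)(0.2854) = 0.05 °C

T = 0.05 °C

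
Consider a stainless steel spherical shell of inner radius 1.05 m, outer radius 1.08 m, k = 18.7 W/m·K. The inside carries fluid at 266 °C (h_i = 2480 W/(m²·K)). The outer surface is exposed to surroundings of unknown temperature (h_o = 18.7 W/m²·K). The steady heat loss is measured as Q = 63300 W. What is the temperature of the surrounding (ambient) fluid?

Sum the resistances:
  R_conv,in = 1/(4πr²h) = 1/(4π·1.05²·2480) = 2.910×10^-5 K/W
  R_stainless steel = (1/1.05 − 1/1.08)/(4πk) = 0.02646/(4π·18.7) = 1.126×10^-4 K/W
  R_conv,out = 1/(4πr²h) = 1/(4π·1.08²·18.7) = 0.003648 K/W
ΣR = 0.003790 K/W
ΔT = Q·ΣR = 63300 × 0.003790 = 239.9 K
Heat flows outward, so T_out = T_in − ΔT = 266 − 239.9 = 26.1 °C

T_out = 26.1 °C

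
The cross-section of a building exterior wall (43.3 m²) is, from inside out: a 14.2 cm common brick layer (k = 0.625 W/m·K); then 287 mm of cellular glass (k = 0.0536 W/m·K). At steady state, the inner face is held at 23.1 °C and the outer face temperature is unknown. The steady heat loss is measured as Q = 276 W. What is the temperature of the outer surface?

T_out = -12.5 °C

Sum the resistances:
  R_common brick = L/(kA) = 0.142/(0.625·43.3) = 0.005247 K/W
  R_cellular glass = L/(kA) = 0.287/(0.0536·43.3) = 0.1237 K/W
ΣR = 0.1289 K/W
ΔT = Q·ΣR = 276 × 0.1289 = 35.58 K
Heat flows outward, so T_out = T_in − ΔT = 23.1 − 35.58 = -12.5 °C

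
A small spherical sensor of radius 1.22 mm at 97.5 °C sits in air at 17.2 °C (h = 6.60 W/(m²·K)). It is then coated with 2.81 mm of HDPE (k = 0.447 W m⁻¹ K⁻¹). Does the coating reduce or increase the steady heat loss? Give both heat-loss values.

increases: 0.00991 → 0.0951 W

Critical radius for a sphere: r_cr = 2k/h = 0.135 m = 13.5 cm.
Outer radius after coating: r₂ = 0.00122 + 0.00281 = 0.00403 m.
Since r₁ < r_cr and r₂ ≤ r_cr, the coating moves toward the maximum at r_cr — heat loss rises.
Bare: R = 1/(4πr₁²h) = 8101 K/W; Q = 80.3/8101 = 0.00991 W.
Coated: R = R_cond + R_conv = 844.1 K/W; Q = 80.3/844.1 = 0.0951 W.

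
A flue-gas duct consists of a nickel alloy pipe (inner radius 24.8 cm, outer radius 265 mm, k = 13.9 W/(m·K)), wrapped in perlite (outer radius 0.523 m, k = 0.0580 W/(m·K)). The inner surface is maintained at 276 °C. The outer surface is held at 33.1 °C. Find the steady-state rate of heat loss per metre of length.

Q' = 130 W/m

Series thermal resistances, inner to outer:
  R'_nickel alloy = ln(0.265/0.248)/(2πk) = 0.06630/(2π·13.9) = 7.591×10^-4 m·K/W
  R'_perlite = ln(0.523/0.265)/(2πk) = 0.6799/(2π·0.0580) = 1.866 m·K/W
ΣR = 7.591×10^-4 + 1.866 = 1.867 m·K/W
Q' = ΔT/ΣR = (276 °C − 33.1 °C)/1.867 = 130 W/m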